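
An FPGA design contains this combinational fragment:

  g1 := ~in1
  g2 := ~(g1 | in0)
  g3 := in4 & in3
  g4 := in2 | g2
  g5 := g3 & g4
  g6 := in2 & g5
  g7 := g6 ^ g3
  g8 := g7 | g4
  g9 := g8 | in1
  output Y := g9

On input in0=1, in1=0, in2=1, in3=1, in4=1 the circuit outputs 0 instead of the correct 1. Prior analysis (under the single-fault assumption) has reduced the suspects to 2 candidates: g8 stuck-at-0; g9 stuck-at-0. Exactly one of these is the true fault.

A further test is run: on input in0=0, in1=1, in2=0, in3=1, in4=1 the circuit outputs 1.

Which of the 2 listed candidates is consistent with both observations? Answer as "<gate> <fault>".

Evaluate each candidate on input in0=0, in1=1, in2=0, in3=1, in4=1:
  g8 stuck-at-0: g1=0, g2=1, g3=1, g4=1, g5=1, g6=0, g7=1, g8=0 [stuck-at-0], g9=1 → 1 — matches
  g9 stuck-at-0: g1=0, g2=1, g3=1, g4=1, g5=1, g6=0, g7=1, g8=1, g9=0 [stuck-at-0] → 0 — eliminated
Only g8 stuck-at-0 reproduces the observed 1.

g8 stuck-at-0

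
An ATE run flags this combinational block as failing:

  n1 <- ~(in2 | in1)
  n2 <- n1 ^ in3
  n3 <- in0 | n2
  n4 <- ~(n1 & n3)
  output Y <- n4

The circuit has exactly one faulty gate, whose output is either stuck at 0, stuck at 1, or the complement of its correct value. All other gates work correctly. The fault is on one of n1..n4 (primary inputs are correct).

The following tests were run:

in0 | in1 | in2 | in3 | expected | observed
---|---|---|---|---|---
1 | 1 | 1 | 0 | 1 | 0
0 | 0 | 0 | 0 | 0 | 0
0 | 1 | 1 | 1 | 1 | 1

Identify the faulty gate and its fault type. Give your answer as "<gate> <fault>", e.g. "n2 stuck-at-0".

Fault-free values for test 1 (in0=1, in1=1, in2=1, in3=0): n1=0, n2=0, n3=1, n4=1, giving Y=1. Observed 0.
Test 1: faults giving observed 0 are {n1 stuck-at-1, n1 inverted output, n4 stuck-at-0, n4 inverted output}.
Test 2 (in0=0, in1=0, in2=0, in3=0): fault-free n1=1, n2=1, n3=1, n4=0 → 0; observed 0. Eliminates n1 inverted output, n4 inverted output.
Test 3 (in0=0, in1=1, in2=1, in3=1): fault-free n1=0, n2=1, n3=1, n4=1 → 1; observed 1. Eliminates n4 stuck-at-0.
Only n1 stuck-at-1 is consistent with every test.

n1 stuck-at-1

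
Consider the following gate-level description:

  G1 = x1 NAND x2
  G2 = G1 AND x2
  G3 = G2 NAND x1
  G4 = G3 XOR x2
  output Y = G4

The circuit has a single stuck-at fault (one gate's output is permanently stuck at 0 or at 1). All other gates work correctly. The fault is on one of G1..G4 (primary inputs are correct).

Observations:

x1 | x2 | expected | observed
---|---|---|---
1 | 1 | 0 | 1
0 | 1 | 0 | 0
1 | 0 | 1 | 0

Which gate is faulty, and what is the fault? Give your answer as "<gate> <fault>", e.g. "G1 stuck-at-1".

G2 stuck-at-1

Fault-free values for test 1 (x1=1, x2=1): G1=0, G2=0, G3=1, G4=0, giving Y=0. Observed 1.
Test 1: faults giving observed 1 are {G1 stuck-at-1, G2 stuck-at-1, G3 stuck-at-0, G4 stuck-at-1}.
Test 2 (x1=0, x2=1): fault-free G1=1, G2=1, G3=1, G4=0 → 0; observed 0. Eliminates G3 stuck-at-0, G4 stuck-at-1.
Test 3 (x1=1, x2=0): fault-free G1=1, G2=0, G3=1, G4=1 → 1; observed 0. Eliminates G1 stuck-at-1.
Only G2 stuck-at-1 is consistent with every test.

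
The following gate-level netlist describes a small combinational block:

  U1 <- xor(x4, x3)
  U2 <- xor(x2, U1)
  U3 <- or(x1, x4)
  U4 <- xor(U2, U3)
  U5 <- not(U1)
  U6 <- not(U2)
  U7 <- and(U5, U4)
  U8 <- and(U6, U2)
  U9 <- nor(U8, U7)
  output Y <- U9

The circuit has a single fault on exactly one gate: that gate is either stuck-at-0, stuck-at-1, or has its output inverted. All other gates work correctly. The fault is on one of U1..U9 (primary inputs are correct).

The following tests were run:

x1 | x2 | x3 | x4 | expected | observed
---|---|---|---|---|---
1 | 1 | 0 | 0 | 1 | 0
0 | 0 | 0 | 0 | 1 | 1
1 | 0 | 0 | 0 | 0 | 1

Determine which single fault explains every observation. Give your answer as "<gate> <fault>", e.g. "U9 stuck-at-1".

Fault-free values for test 1 (x1=1, x2=1, x3=0, x4=0): U1=0, U2=1, U3=1, U4=0, U5=1, U6=0, U7=0, U8=0, U9=1, giving Y=1. Observed 0.
Test 1: faults giving observed 0 are {U2 stuck-at-0, U2 inverted output, U3 stuck-at-0, U3 inverted output, U4 stuck-at-1, U4 inverted output, U6 stuck-at-1, U6 inverted output, U7 stuck-at-1, U7 inverted output, U8 stuck-at-1, U8 inverted output, U9 stuck-at-0, U9 inverted output}.
Test 2 (x1=0, x2=0, x3=0, x4=0): fault-free U1=0, U2=0, U3=0, U4=0, U5=1, U6=1, U7=0, U8=0, U9=1 → 1; observed 1. Eliminates U2 inverted output, U3 inverted output, U4 stuck-at-1, U4 inverted output, U7 stuck-at-1, U7 inverted output, U8 stuck-at-1, U8 inverted output, U9 stuck-at-0, U9 inverted output.
Test 3 (x1=1, x2=0, x3=0, x4=0): fault-free U1=0, U2=0, U3=1, U4=1, U5=1, U6=1, U7=1, U8=0, U9=0 → 0; observed 1. Eliminates U2 stuck-at-0, U6 stuck-at-1, U6 inverted output.
Only U3 stuck-at-0 is consistent with every test.

U3 stuck-at-0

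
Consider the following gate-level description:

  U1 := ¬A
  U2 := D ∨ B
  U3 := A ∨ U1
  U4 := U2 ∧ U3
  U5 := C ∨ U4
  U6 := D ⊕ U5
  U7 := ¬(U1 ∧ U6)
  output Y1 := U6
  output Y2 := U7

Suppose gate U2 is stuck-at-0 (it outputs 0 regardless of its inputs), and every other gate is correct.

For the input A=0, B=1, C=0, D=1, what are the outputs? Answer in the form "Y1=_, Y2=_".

Y1=1, Y2=0

Propagate with U2 forced: U1=1, U2=0 [stuck-at-0], U3=1, U4=0, U5=0, U6=1, U7=0.
So the outputs are Y1=1, Y2=0. (Without the fault they would be Y1=0, Y2=1.)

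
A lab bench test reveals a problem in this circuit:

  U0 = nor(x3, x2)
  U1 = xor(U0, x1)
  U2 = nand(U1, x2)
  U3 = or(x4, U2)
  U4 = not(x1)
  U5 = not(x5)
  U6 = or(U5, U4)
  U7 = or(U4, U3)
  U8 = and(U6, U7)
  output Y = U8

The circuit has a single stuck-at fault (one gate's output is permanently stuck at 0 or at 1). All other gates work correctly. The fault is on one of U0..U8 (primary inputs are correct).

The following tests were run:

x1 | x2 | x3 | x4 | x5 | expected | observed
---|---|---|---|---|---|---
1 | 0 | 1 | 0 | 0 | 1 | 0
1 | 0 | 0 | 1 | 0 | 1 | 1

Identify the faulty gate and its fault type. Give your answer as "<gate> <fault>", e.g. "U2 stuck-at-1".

Fault-free values for test 1 (x1=1, x2=0, x3=1, x4=0, x5=0): U0=0, U1=1, U2=1, U3=1, U4=0, U5=1, U6=1, U7=1, U8=1, giving Y=1. Observed 0.
Test 1: faults giving observed 0 are {U2 stuck-at-0, U3 stuck-at-0, U5 stuck-at-0, U6 stuck-at-0, U7 stuck-at-0, U8 stuck-at-0}.
Test 2 (x1=1, x2=0, x3=0, x4=1, x5=0): fault-free U0=1, U1=0, U2=1, U3=1, U4=0, U5=1, U6=1, U7=1, U8=1 → 1; observed 1. Eliminates U3 stuck-at-0, U5 stuck-at-0, U6 stuck-at-0, U7 stuck-at-0, U8 stuck-at-0.
Only U2 stuck-at-0 is consistent with every test.

U2 stuck-at-0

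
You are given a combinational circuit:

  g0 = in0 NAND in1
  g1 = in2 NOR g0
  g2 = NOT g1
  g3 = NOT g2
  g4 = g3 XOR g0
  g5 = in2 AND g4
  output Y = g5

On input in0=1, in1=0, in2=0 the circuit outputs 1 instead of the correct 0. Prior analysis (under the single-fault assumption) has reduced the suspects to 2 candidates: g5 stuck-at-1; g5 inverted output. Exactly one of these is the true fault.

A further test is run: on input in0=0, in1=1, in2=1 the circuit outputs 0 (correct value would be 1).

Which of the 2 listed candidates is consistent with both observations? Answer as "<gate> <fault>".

g5 inverted output

Evaluate each candidate on input in0=0, in1=1, in2=1:
  g5 stuck-at-1: g0=1, g1=0, g2=1, g3=0, g4=1, g5=1 [stuck-at-1] → 1 — eliminated
  g5 inverted output: g0=1, g1=0, g2=1, g3=0, g4=1, g5=0 [inverted output] → 0 — matches
Only g5 inverted output reproduces the observed 0.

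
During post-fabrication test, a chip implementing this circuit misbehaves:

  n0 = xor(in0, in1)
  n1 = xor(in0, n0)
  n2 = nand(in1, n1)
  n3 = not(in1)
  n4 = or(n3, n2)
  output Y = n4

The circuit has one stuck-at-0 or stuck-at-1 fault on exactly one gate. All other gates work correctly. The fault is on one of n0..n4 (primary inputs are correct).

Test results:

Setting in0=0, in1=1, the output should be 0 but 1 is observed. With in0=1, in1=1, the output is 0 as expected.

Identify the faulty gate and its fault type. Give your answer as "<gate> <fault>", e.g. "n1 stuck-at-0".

n0 stuck-at-0

Fault-free values for test 1 (in0=0, in1=1): n0=1, n1=1, n2=0, n3=0, n4=0, giving Y=0. Observed 1.
Test 1: faults giving observed 1 are {n0 stuck-at-0, n1 stuck-at-0, n2 stuck-at-1, n3 stuck-at-1, n4 stuck-at-1}.
Test 2 (in0=1, in1=1): fault-free n0=0, n1=1, n2=0, n3=0, n4=0 → 0; observed 0. Eliminates n1 stuck-at-0, n2 stuck-at-1, n3 stuck-at-1, n4 stuck-at-1.
Only n0 stuck-at-0 is consistent with every test.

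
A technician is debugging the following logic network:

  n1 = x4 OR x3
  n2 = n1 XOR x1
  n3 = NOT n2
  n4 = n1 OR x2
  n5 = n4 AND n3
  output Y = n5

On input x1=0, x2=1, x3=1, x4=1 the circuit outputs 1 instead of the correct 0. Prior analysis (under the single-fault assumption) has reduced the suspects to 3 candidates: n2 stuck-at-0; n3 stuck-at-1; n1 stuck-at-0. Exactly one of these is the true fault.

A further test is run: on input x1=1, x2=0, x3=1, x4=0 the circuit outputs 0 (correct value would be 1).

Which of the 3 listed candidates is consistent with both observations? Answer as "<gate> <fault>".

n1 stuck-at-0

Evaluate each candidate on input x1=1, x2=0, x3=1, x4=0:
  n2 stuck-at-0: n1=1, n2=0 [stuck-at-0], n3=1, n4=1, n5=1 → 1 — eliminated
  n3 stuck-at-1: n1=1, n2=0, n3=1 [stuck-at-1], n4=1, n5=1 → 1 — eliminated
  n1 stuck-at-0: n1=0 [stuck-at-0], n2=1, n3=0, n4=0, n5=0 → 0 — matches
Only n1 stuck-at-0 reproduces the observed 0.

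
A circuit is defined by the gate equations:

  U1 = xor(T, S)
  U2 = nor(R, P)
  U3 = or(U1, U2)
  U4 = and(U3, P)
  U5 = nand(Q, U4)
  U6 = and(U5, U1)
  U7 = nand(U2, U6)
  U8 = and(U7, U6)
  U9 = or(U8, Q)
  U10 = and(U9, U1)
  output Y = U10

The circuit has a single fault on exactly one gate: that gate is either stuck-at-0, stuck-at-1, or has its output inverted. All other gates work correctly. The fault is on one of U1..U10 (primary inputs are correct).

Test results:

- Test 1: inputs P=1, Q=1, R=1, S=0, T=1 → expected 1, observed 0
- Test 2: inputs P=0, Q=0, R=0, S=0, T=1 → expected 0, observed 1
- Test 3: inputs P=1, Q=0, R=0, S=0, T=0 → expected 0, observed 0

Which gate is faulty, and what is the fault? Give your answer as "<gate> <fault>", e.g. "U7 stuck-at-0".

U9 inverted output

Fault-free values for test 1 (P=1, Q=1, R=1, S=0, T=1): U1=1, U2=0, U3=1, U4=1, U5=0, U6=0, U7=1, U8=0, U9=1, U10=1, giving Y=1. Observed 0.
Test 1: faults giving observed 0 are {U1 stuck-at-0, U1 inverted output, U9 stuck-at-0, U9 inverted output, U10 stuck-at-0, U10 inverted output}.
Test 2 (P=0, Q=0, R=0, S=0, T=1): fault-free U1=1, U2=1, U3=1, U4=0, U5=1, U6=1, U7=0, U8=0, U9=0, U10=0 → 0; observed 1. Eliminates U1 stuck-at-0, U1 inverted output, U9 stuck-at-0, U10 stuck-at-0.
Test 3 (P=1, Q=0, R=0, S=0, T=0): fault-free U1=0, U2=0, U3=0, U4=0, U5=1, U6=0, U7=1, U8=0, U9=0, U10=0 → 0; observed 0. Eliminates U10 inverted output.
Only U9 inverted output is consistent with every test.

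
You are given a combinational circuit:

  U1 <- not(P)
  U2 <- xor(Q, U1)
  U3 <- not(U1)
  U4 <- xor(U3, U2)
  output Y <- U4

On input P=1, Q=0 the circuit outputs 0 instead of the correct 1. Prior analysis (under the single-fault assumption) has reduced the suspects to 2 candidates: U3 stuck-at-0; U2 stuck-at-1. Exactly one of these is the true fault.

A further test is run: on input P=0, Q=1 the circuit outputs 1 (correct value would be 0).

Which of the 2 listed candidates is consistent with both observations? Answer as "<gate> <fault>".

U2 stuck-at-1

Evaluate each candidate on input P=0, Q=1:
  U3 stuck-at-0: U1=1, U2=0, U3=0 [stuck-at-0], U4=0 → 0 — eliminated
  U2 stuck-at-1: U1=1, U2=1 [stuck-at-1], U3=0, U4=1 → 1 — matches
Only U2 stuck-at-1 reproduces the observed 1.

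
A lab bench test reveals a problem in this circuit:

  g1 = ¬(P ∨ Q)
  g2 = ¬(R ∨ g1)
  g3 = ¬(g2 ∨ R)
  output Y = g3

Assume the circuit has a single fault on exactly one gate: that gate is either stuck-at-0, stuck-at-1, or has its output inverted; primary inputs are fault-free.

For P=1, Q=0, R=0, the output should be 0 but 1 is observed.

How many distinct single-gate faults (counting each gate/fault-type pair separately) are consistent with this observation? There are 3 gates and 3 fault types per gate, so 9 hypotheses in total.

6

Fault-free: g1=0, g2=1, g3=0 → 0. Observed 1.
  g1 stuck-at-0: output 0 ✗
  g1 stuck-at-1: output 1 ✓
  g1 inverted output: output 1 ✓
  g2 stuck-at-0: output 1 ✓
  g2 stuck-at-1: output 0 ✗
  g2 inverted output: output 1 ✓
  g3 stuck-at-0: output 0 ✗
  g3 stuck-at-1: output 1 ✓
  g3 inverted output: output 1 ✓
Consistent faults: {g1 stuck-at-1, g1 inverted output, g2 stuck-at-0, g2 inverted output, g3 stuck-at-1, g3 inverted output} — 6 in all.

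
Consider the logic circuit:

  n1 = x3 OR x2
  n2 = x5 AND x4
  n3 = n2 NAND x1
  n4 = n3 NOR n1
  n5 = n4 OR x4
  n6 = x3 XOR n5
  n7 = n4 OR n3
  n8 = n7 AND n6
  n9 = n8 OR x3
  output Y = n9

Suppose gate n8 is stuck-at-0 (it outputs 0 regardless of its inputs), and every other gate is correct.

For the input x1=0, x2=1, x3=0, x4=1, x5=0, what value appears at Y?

Propagate with n8 forced: n1=1, n2=0, n3=1, n4=0, n5=1, n6=1, n7=1, n8=0 [stuck-at-0], n9=0.
So Y = 0. (Without the fault it would be 1.)

0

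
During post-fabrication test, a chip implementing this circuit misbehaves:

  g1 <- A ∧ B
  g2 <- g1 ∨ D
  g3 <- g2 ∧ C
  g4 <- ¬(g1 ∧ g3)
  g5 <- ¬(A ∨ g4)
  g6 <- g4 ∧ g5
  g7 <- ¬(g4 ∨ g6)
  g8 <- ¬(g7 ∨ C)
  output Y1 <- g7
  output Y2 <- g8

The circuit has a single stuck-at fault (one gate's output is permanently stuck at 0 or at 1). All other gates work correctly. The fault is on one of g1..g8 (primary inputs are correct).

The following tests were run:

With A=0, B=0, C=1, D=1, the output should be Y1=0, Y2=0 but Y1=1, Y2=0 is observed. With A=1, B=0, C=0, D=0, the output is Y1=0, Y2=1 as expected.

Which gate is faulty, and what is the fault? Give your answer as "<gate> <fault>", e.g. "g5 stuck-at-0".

Fault-free values for test 1 (A=0, B=0, C=1, D=1): g1=0, g2=1, g3=1, g4=1, g5=0, g6=0, g7=0, g8=0, giving Y1=0, Y2=0. Observed Y1=1, Y2=0.
Test 1: faults giving observed Y1=1, Y2=0 are {g1 stuck-at-1, g4 stuck-at-0, g7 stuck-at-1}.
Test 2 (A=1, B=0, C=0, D=0): fault-free g1=0, g2=0, g3=0, g4=1, g5=0, g6=0, g7=0, g8=1 → Y1=0, Y2=1; observed Y1=0, Y2=1. Eliminates g4 stuck-at-0, g7 stuck-at-1.
Only g1 stuck-at-1 is consistent with every test.

g1 stuck-at-1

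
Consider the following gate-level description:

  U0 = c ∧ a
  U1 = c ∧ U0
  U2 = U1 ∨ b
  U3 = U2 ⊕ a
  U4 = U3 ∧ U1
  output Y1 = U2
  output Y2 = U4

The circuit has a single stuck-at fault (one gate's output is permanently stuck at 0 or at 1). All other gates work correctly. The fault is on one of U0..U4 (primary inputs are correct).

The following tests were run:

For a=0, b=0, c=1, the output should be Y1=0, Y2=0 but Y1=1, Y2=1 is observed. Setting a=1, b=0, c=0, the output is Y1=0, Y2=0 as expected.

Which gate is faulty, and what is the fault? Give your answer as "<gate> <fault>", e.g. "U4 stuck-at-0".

Fault-free values for test 1 (a=0, b=0, c=1): U0=0, U1=0, U2=0, U3=0, U4=0, giving Y1=0, Y2=0. Observed Y1=1, Y2=1.
Test 1: faults giving observed Y1=1, Y2=1 are {U0 stuck-at-1, U1 stuck-at-1}.
Test 2 (a=1, b=0, c=0): fault-free U0=0, U1=0, U2=0, U3=1, U4=0 → Y1=0, Y2=0; observed Y1=0, Y2=0. Eliminates U1 stuck-at-1.
Only U0 stuck-at-1 is consistent with every test.

U0 stuck-at-1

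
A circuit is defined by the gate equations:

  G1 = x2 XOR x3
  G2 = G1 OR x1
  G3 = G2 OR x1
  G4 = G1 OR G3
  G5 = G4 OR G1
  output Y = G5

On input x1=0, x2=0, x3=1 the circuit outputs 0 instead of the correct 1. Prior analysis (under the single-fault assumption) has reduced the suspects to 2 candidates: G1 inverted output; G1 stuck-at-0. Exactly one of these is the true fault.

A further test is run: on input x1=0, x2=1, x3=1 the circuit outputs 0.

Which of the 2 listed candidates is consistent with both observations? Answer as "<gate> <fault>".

G1 stuck-at-0

Evaluate each candidate on input x1=0, x2=1, x3=1:
  G1 inverted output: G1=1 [inverted output], G2=1, G3=1, G4=1, G5=1 → 1 — eliminated
  G1 stuck-at-0: G1=0 [stuck-at-0], G2=0, G3=0, G4=0, G5=0 → 0 — matches
Only G1 stuck-at-0 reproduces the observed 0.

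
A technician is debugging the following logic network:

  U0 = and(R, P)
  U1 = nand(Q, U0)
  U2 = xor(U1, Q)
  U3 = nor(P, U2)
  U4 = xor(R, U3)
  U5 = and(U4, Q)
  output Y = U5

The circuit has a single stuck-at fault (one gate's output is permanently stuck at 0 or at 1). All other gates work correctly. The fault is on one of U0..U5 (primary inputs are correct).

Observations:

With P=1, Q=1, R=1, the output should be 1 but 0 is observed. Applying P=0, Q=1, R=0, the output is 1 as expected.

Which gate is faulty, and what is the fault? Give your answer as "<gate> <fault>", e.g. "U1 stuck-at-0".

U3 stuck-at-1

Fault-free values for test 1 (P=1, Q=1, R=1): U0=1, U1=0, U2=1, U3=0, U4=1, U5=1, giving Y=1. Observed 0.
Test 1: faults giving observed 0 are {U3 stuck-at-1, U4 stuck-at-0, U5 stuck-at-0}.
Test 2 (P=0, Q=1, R=0): fault-free U0=0, U1=1, U2=0, U3=1, U4=1, U5=1 → 1; observed 1. Eliminates U4 stuck-at-0, U5 stuck-at-0.
Only U3 stuck-at-1 is consistent with every test.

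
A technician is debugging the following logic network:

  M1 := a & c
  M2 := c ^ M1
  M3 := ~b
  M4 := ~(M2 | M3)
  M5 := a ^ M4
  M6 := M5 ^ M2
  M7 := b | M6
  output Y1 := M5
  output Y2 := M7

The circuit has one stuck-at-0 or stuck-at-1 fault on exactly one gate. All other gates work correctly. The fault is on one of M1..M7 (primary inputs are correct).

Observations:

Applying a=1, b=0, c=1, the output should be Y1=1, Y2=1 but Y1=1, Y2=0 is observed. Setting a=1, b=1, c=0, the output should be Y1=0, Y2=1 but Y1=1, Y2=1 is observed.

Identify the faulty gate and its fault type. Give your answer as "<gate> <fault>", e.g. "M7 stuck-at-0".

Fault-free values for test 1 (a=1, b=0, c=1): M1=1, M2=0, M3=1, M4=0, M5=1, M6=1, M7=1, giving Y1=1, Y2=1. Observed Y1=1, Y2=0.
Test 1: faults giving observed Y1=1, Y2=0 are {M1 stuck-at-0, M2 stuck-at-1, M6 stuck-at-0, M7 stuck-at-0}.
Test 2 (a=1, b=1, c=0): fault-free M1=0, M2=0, M3=0, M4=1, M5=0, M6=0, M7=1 → Y1=0, Y2=1; observed Y1=1, Y2=1. Eliminates M1 stuck-at-0, M6 stuck-at-0, M7 stuck-at-0.
Only M2 stuck-at-1 is consistent with every test.

M2 stuck-at-1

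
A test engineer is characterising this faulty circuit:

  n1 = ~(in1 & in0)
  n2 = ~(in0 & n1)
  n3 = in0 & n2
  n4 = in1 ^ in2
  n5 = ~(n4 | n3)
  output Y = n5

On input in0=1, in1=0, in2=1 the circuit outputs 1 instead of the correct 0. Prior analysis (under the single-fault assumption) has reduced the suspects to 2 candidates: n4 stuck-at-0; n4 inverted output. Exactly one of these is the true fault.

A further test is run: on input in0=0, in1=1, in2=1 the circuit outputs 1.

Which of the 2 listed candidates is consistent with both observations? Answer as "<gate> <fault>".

Evaluate each candidate on input in0=0, in1=1, in2=1:
  n4 stuck-at-0: n1=1, n2=1, n3=0, n4=0 [stuck-at-0], n5=1 → 1 — matches
  n4 inverted output: n1=1, n2=1, n3=0, n4=1 [inverted output], n5=0 → 0 — eliminated
Only n4 stuck-at-0 reproduces the observed 1.

n4 stuck-at-0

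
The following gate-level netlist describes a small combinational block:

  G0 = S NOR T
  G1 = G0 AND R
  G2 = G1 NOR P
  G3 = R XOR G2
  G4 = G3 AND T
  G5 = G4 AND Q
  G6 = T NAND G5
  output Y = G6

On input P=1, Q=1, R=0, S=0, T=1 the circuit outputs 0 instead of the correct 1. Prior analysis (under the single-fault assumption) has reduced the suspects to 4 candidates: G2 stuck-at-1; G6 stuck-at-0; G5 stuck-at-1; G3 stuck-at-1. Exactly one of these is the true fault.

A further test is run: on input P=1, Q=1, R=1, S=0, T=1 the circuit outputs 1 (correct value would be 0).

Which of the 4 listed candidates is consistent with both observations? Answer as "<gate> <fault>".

Evaluate each candidate on input P=1, Q=1, R=1, S=0, T=1:
  G2 stuck-at-1: G0=0, G1=0, G2=1 [stuck-at-1], G3=0, G4=0, G5=0, G6=1 → 1 — matches
  G6 stuck-at-0: G0=0, G1=0, G2=0, G3=1, G4=1, G5=1, G6=0 [stuck-at-0] → 0 — eliminated
  G5 stuck-at-1: G0=0, G1=0, G2=0, G3=1, G4=1, G5=1 [stuck-at-1], G6=0 → 0 — eliminated
  G3 stuck-at-1: G0=0, G1=0, G2=0, G3=1 [stuck-at-1], G4=1, G5=1, G6=0 → 0 — eliminated
Only G2 stuck-at-1 reproduces the observed 1.

G2 stuck-at-1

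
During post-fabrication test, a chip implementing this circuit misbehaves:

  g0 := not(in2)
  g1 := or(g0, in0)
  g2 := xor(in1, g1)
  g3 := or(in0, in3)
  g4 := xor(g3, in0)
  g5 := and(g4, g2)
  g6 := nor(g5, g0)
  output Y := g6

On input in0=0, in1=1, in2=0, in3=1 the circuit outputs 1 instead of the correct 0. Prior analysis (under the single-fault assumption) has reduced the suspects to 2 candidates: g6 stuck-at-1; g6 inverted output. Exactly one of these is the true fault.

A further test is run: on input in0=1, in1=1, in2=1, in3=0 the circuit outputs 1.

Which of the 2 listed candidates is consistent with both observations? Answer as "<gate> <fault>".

g6 stuck-at-1

Evaluate each candidate on input in0=1, in1=1, in2=1, in3=0:
  g6 stuck-at-1: g0=0, g1=1, g2=0, g3=1, g4=0, g5=0, g6=1 [stuck-at-1] → 1 — matches
  g6 inverted output: g0=0, g1=1, g2=0, g3=1, g4=0, g5=0, g6=0 [inverted output] → 0 — eliminated
Only g6 stuck-at-1 reproduces the observed 1.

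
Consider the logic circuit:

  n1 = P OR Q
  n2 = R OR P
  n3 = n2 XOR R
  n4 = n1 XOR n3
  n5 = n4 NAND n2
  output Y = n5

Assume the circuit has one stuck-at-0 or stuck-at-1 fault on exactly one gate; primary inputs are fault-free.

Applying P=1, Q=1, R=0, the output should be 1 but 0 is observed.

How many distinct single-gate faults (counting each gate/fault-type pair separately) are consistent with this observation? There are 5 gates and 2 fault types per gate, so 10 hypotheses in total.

Fault-free: n1=1, n2=1, n3=1, n4=0, n5=1 → 1. Observed 0.
  n1 stuck-at-0: output 0 ✓
  n1 stuck-at-1: output 1 ✗
  n2 stuck-at-0: output 1 ✗
  n2 stuck-at-1: output 1 ✗
  n3 stuck-at-0: output 0 ✓
  n3 stuck-at-1: output 1 ✗
  n4 stuck-at-0: output 1 ✗
  n4 stuck-at-1: output 0 ✓
  n5 stuck-at-0: output 0 ✓
  n5 stuck-at-1: output 1 ✗
Consistent faults: {n1 stuck-at-0, n3 stuck-at-0, n4 stuck-at-1, n5 stuck-at-0} — 4 in all.

4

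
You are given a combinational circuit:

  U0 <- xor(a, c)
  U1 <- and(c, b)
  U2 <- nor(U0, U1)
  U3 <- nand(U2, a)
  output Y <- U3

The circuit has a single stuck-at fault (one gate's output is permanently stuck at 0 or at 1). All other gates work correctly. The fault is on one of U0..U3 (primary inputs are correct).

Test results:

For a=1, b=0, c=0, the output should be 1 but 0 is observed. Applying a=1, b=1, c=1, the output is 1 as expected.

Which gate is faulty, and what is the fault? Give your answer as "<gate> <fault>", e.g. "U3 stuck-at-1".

Fault-free values for test 1 (a=1, b=0, c=0): U0=1, U1=0, U2=0, U3=1, giving Y=1. Observed 0.
Test 1: faults giving observed 0 are {U0 stuck-at-0, U2 stuck-at-1, U3 stuck-at-0}.
Test 2 (a=1, b=1, c=1): fault-free U0=0, U1=1, U2=0, U3=1 → 1; observed 1. Eliminates U2 stuck-at-1, U3 stuck-at-0.
Only U0 stuck-at-0 is consistent with every test.

U0 stuck-at-0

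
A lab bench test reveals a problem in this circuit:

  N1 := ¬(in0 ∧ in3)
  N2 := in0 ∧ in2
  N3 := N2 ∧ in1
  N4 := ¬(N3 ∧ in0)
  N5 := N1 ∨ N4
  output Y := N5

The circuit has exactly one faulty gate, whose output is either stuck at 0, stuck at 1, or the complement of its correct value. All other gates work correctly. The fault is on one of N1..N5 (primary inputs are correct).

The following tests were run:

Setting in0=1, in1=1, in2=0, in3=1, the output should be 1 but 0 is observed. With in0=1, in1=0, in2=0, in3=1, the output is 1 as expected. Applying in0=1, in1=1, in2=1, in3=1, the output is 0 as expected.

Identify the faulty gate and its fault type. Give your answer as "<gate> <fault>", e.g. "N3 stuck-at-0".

N2 stuck-at-1

Fault-free values for test 1 (in0=1, in1=1, in2=0, in3=1): N1=0, N2=0, N3=0, N4=1, N5=1, giving Y=1. Observed 0.
Test 1: faults giving observed 0 are {N2 stuck-at-1, N2 inverted output, N3 stuck-at-1, N3 inverted output, N4 stuck-at-0, N4 inverted output, N5 stuck-at-0, N5 inverted output}.
Test 2 (in0=1, in1=0, in2=0, in3=1): fault-free N1=0, N2=0, N3=0, N4=1, N5=1 → 1; observed 1. Eliminates N3 stuck-at-1, N3 inverted output, N4 stuck-at-0, N4 inverted output, N5 stuck-at-0, N5 inverted output.
Test 3 (in0=1, in1=1, in2=1, in3=1): fault-free N1=0, N2=1, N3=1, N4=0, N5=0 → 0; observed 0. Eliminates N2 inverted output.
Only N2 stuck-at-1 is consistent with every test.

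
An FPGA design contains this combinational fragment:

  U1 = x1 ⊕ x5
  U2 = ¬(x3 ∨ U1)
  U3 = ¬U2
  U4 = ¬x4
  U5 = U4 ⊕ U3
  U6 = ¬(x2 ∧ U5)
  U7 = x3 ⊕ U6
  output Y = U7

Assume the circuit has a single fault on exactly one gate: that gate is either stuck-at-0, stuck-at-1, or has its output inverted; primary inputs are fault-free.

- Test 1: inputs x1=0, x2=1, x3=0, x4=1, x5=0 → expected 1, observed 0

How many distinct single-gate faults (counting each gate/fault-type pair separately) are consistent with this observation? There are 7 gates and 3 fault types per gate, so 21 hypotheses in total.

14

Fault-free: U1=0, U2=1, U3=0, U4=0, U5=0, U6=1, U7=1 → 1. Observed 0.
  U1: stuck-at-1, inverted output ✓; others ✗
  U2: stuck-at-0, inverted output ✓; others ✗
  U3: stuck-at-1, inverted output ✓; others ✗
  U4: stuck-at-1, inverted output ✓; others ✗
  U5: stuck-at-1, inverted output ✓; others ✗
  U6: stuck-at-0, inverted output ✓; others ✗
  U7: stuck-at-0, inverted output ✓; others ✗
Consistent faults: {U1 stuck-at-1, U1 inverted output, U2 stuck-at-0, U2 inverted output, U3 stuck-at-1, U3 inverted output, U4 stuck-at-1, U4 inverted output, U5 stuck-at-1, U5 inverted output, U6 stuck-at-0, U6 inverted output, U7 stuck-at-0, U7 inverted output} — 14 in all.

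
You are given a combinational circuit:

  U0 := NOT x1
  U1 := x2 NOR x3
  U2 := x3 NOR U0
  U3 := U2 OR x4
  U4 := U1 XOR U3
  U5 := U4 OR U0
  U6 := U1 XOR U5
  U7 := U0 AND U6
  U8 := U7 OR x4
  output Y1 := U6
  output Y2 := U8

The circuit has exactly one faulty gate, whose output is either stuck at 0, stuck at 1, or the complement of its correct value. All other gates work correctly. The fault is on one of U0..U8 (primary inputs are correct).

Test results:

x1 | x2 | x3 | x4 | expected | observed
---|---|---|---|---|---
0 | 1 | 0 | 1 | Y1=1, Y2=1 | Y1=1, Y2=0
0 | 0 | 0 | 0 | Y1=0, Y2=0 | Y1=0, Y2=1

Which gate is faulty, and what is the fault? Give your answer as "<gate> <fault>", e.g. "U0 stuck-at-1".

Fault-free values for test 1 (x1=0, x2=1, x3=0, x4=1): U0=1, U1=0, U2=0, U3=1, U4=1, U5=1, U6=1, U7=1, U8=1, giving Y1=1, Y2=1. Observed Y1=1, Y2=0.
Test 1: faults giving observed Y1=1, Y2=0 are {U8 stuck-at-0, U8 inverted output}.
Test 2 (x1=0, x2=0, x3=0, x4=0): fault-free U0=1, U1=1, U2=0, U3=0, U4=1, U5=1, U6=0, U7=0, U8=0 → Y1=0, Y2=0; observed Y1=0, Y2=1. Eliminates U8 stuck-at-0.
Only U8 inverted output is consistent with every test.

U8 inverted output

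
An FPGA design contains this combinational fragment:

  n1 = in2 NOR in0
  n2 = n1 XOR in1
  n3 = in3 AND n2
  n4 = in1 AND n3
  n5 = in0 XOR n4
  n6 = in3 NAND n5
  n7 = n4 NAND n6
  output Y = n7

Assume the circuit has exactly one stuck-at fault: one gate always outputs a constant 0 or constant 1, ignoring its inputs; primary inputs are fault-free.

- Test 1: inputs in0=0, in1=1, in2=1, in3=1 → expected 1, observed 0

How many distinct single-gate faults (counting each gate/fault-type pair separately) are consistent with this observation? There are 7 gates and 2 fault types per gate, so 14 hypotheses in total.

Fault-free: n1=0, n2=1, n3=1, n4=1, n5=1, n6=0, n7=1 → 1. Observed 0.
  n1 stuck-at-0: output 1 ✗
  n1 stuck-at-1: output 1 ✗
  n2 stuck-at-0: output 1 ✗
  n2 stuck-at-1: output 1 ✗
  n3 stuck-at-0: output 1 ✗
  n3 stuck-at-1: output 1 ✗
  n4 stuck-at-0: output 1 ✗
  n4 stuck-at-1: output 1 ✗
  n5 stuck-at-0: output 0 ✓
  n5 stuck-at-1: output 1 ✗
  n6 stuck-at-0: output 1 ✗
  n6 stuck-at-1: output 0 ✓
  n7 stuck-at-0: output 0 ✓
  n7 stuck-at-1: output 1 ✗
Consistent faults: {n5 stuck-at-0, n6 stuck-at-1, n7 stuck-at-0} — 3 in all.

3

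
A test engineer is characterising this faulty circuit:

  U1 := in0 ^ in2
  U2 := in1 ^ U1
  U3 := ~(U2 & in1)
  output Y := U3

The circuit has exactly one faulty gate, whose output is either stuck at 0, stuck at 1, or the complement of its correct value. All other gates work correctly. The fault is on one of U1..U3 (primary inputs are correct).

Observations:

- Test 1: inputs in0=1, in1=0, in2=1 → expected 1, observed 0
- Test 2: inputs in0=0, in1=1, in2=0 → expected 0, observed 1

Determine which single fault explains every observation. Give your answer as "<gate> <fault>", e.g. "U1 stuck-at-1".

Fault-free values for test 1 (in0=1, in1=0, in2=1): U1=0, U2=0, U3=1, giving Y=1. Observed 0.
Test 1: faults giving observed 0 are {U3 stuck-at-0, U3 inverted output}.
Test 2 (in0=0, in1=1, in2=0): fault-free U1=0, U2=1, U3=0 → 0; observed 1. Eliminates U3 stuck-at-0.
Only U3 inverted output is consistent with every test.

U3 inverted output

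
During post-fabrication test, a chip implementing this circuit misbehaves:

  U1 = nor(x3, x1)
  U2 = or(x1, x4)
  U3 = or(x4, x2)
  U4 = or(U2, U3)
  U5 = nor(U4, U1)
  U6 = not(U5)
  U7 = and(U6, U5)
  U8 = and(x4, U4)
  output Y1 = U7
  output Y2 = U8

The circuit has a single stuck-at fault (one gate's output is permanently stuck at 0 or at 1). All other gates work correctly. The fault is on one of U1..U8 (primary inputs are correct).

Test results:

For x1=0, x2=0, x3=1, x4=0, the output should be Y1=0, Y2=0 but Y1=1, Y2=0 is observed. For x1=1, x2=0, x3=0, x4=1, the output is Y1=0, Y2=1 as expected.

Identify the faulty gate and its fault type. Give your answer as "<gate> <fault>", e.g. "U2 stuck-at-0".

Fault-free values for test 1 (x1=0, x2=0, x3=1, x4=0): U1=0, U2=0, U3=0, U4=0, U5=1, U6=0, U7=0, U8=0, giving Y1=0, Y2=0. Observed Y1=1, Y2=0.
Test 1: faults giving observed Y1=1, Y2=0 are {U6 stuck-at-1, U7 stuck-at-1}.
Test 2 (x1=1, x2=0, x3=0, x4=1): fault-free U1=0, U2=1, U3=1, U4=1, U5=0, U6=1, U7=0, U8=1 → Y1=0, Y2=1; observed Y1=0, Y2=1. Eliminates U7 stuck-at-1.
Only U6 stuck-at-1 is consistent with every test.

U6 stuck-at-1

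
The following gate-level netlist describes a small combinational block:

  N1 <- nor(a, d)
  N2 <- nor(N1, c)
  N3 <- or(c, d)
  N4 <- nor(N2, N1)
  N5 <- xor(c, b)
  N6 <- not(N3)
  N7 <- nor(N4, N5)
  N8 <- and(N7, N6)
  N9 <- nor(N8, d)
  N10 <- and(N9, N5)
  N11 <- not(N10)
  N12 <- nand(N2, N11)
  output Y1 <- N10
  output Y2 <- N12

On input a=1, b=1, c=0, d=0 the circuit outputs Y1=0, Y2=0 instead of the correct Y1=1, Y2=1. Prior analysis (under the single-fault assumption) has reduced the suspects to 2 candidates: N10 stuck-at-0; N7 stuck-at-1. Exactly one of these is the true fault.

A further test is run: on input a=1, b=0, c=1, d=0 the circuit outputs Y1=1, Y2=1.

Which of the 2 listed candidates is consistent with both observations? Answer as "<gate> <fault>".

Evaluate each candidate on input a=1, b=0, c=1, d=0:
  N10 stuck-at-0: N1=0, N2=0, N3=1, N4=1, N5=1, N6=0, N7=0, N8=0, N9=1, N10=0 [stuck-at-0], N11=1, N12=1 → Y1=0, Y2=1 — eliminated
  N7 stuck-at-1: N1=0, N2=0, N3=1, N4=1, N5=1, N6=0, N7=1 [stuck-at-1], N8=0, N9=1, N10=1, N11=0, N12=1 → Y1=1, Y2=1 — matches
Only N7 stuck-at-1 reproduces the observed Y1=1, Y2=1.

N7 stuck-at-1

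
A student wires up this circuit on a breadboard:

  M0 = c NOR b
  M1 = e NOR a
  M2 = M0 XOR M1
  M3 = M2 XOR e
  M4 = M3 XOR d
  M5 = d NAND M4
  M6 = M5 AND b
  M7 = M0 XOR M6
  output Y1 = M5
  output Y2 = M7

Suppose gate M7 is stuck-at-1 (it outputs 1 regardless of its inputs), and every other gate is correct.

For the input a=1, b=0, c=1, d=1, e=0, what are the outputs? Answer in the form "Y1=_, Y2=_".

Propagate with M7 forced: M0=0, M1=0, M2=0, M3=0, M4=1, M5=0, M6=0, M7=1 [stuck-at-1].
So the outputs are Y1=0, Y2=1. (Without the fault they would be Y1=0, Y2=0.)

Y1=0, Y2=1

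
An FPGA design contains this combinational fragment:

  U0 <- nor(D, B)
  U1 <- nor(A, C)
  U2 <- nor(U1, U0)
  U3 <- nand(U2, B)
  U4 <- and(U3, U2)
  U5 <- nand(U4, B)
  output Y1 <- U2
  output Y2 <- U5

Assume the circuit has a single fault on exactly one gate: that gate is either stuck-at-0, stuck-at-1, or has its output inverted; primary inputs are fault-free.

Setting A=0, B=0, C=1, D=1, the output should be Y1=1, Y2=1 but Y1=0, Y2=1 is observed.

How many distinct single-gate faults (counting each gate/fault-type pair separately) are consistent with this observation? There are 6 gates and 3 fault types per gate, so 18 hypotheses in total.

Fault-free: U0=0, U1=0, U2=1, U3=1, U4=1, U5=1 → Y1=1, Y2=1. Observed Y1=0, Y2=1.
  U0: stuck-at-1, inverted output ✓; others ✗
  U1: stuck-at-1, inverted output ✓; others ✗
  U2: stuck-at-0, inverted output ✓; others ✗
  U3: none of the 3 fault types match ✗
  U4: none of the 3 fault types match ✗
  U5: none of the 3 fault types match ✗
Consistent faults: {U0 stuck-at-1, U0 inverted output, U1 stuck-at-1, U1 inverted output, U2 stuck-at-0, U2 inverted output} — 6 in all.

6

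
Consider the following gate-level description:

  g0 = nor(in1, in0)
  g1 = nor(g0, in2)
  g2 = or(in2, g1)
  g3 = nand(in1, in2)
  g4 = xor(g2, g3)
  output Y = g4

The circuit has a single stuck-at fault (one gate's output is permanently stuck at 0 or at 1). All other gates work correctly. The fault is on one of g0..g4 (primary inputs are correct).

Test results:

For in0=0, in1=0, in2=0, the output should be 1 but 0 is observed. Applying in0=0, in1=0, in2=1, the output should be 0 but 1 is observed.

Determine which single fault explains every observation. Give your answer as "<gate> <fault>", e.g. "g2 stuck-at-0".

g3 stuck-at-0

Fault-free values for test 1 (in0=0, in1=0, in2=0): g0=1, g1=0, g2=0, g3=1, g4=1, giving Y=1. Observed 0.
Test 1: faults giving observed 0 are {g0 stuck-at-0, g1 stuck-at-1, g2 stuck-at-1, g3 stuck-at-0, g4 stuck-at-0}.
Test 2 (in0=0, in1=0, in2=1): fault-free g0=1, g1=0, g2=1, g3=1, g4=0 → 0; observed 1. Eliminates g0 stuck-at-0, g1 stuck-at-1, g2 stuck-at-1, g4 stuck-at-0.
Only g3 stuck-at-0 is consistent with every test.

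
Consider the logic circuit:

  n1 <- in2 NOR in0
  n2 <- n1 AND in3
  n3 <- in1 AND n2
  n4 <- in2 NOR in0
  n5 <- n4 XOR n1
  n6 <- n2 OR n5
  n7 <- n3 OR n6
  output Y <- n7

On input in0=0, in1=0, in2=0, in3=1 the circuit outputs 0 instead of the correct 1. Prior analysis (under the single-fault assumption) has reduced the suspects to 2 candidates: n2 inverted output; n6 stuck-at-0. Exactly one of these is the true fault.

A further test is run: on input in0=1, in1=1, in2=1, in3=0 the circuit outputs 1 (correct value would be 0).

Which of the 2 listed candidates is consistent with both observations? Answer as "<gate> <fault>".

Evaluate each candidate on input in0=1, in1=1, in2=1, in3=0:
  n2 inverted output: n1=0, n2=1 [inverted output], n3=1, n4=0, n5=0, n6=1, n7=1 → 1 — matches
  n6 stuck-at-0: n1=0, n2=0, n3=0, n4=0, n5=0, n6=0 [stuck-at-0], n7=0 → 0 — eliminated
Only n2 inverted output reproduces the observed 1.

n2 inverted output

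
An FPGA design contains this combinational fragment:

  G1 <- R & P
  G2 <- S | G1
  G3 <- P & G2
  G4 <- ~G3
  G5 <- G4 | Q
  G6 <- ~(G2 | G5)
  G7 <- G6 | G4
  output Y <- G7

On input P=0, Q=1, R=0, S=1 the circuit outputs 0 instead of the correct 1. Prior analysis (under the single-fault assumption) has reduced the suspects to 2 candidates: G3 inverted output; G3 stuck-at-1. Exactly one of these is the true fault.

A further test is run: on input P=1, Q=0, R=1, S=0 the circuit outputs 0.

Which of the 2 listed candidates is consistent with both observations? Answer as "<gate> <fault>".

Evaluate each candidate on input P=1, Q=0, R=1, S=0:
  G3 inverted output: G1=1, G2=1, G3=0 [inverted output], G4=1, G5=1, G6=0, G7=1 → 1 — eliminated
  G3 stuck-at-1: G1=1, G2=1, G3=1 [stuck-at-1], G4=0, G5=0, G6=0, G7=0 → 0 — matches
Only G3 stuck-at-1 reproduces the observed 0.

G3 stuck-at-1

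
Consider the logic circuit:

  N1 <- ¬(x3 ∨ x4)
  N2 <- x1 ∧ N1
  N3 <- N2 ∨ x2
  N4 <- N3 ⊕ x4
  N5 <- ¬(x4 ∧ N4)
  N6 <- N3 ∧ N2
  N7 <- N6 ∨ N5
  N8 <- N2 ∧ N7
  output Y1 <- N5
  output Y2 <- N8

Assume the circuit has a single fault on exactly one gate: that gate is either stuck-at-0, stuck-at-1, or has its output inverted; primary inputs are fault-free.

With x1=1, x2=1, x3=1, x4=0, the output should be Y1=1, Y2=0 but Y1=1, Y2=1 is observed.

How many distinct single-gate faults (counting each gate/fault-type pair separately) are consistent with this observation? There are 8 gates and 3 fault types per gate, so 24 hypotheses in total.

6

Fault-free: N1=0, N2=0, N3=1, N4=1, N5=1, N6=0, N7=1, N8=0 → Y1=1, Y2=0. Observed Y1=1, Y2=1.
  N1: stuck-at-1, inverted output ✓; others ✗
  N2: stuck-at-1, inverted output ✓; others ✗
  N3: none of the 3 fault types match ✗
  N4: none of the 3 fault types match ✗
  N5: none of the 3 fault types match ✗
  N6: none of the 3 fault types match ✗
  N7: none of the 3 fault types match ✗
  N8: stuck-at-1, inverted output ✓; others ✗
Consistent faults: {N1 stuck-at-1, N1 inverted output, N2 stuck-at-1, N2 inverted output, N8 stuck-at-1, N8 inverted output} — 6 in all.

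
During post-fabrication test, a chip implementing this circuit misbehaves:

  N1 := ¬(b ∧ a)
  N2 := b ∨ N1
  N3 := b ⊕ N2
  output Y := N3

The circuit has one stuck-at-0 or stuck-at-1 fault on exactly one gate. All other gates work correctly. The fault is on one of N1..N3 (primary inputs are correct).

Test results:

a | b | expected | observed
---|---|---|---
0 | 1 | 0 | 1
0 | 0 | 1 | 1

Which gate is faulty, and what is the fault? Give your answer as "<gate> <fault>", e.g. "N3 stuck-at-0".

N3 stuck-at-1

Fault-free values for test 1 (a=0, b=1): N1=1, N2=1, N3=0, giving Y=0. Observed 1.
Test 1: faults giving observed 1 are {N2 stuck-at-0, N3 stuck-at-1}.
Test 2 (a=0, b=0): fault-free N1=1, N2=1, N3=1 → 1; observed 1. Eliminates N2 stuck-at-0.
Only N3 stuck-at-1 is consistent with every test.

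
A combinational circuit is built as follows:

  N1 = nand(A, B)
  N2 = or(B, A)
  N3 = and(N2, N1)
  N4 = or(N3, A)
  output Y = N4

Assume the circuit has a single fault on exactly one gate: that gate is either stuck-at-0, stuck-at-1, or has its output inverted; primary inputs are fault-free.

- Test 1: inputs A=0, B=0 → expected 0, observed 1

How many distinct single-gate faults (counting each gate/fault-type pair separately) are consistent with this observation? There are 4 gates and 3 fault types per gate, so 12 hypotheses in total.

6

Fault-free: N1=1, N2=0, N3=0, N4=0 → 0. Observed 1.
  N1 stuck-at-0: output 0 ✗
  N1 stuck-at-1: output 0 ✗
  N1 inverted output: output 0 ✗
  N2 stuck-at-0: output 0 ✗
  N2 stuck-at-1: output 1 ✓
  N2 inverted output: output 1 ✓
  N3 stuck-at-0: output 0 ✗
  N3 stuck-at-1: output 1 ✓
  N3 inverted output: output 1 ✓
  N4 stuck-at-0: output 0 ✗
  N4 stuck-at-1: output 1 ✓
  N4 inverted output: output 1 ✓
Consistent faults: {N2 stuck-at-1, N2 inverted output, N3 stuck-at-1, N3 inverted output, N4 stuck-at-1, N4 inverted output} — 6 in all.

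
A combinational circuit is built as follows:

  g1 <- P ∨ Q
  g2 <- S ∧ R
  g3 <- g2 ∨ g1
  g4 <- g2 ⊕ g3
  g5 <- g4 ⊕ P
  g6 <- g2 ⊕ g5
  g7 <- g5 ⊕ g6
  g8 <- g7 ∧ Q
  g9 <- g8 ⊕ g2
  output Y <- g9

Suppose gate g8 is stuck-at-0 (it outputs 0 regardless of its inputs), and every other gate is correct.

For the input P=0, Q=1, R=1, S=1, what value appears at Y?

Propagate with g8 forced: g1=1, g2=1, g3=1, g4=0, g5=0, g6=1, g7=1, g8=0 [stuck-at-0], g9=1.
So Y = 1. (Without the fault it would be 0.)

1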